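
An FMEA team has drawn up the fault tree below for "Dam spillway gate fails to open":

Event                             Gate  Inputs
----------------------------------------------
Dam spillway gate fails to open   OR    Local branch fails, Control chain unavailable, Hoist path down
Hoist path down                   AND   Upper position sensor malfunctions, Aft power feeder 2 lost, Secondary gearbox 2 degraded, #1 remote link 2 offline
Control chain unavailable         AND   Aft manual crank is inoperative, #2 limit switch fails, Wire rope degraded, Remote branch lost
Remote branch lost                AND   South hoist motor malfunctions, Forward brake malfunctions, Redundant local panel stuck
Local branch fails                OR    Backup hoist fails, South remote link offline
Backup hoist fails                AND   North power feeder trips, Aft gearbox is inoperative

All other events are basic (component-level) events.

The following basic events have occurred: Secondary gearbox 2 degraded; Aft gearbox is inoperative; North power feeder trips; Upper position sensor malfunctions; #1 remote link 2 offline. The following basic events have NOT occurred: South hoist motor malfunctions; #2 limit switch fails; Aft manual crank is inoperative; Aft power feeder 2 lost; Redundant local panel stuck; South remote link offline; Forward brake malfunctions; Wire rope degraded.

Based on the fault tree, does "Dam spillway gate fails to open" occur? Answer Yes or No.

Backup hoist fails [AND]: North power feeder trips=occurs, Aft gearbox is inoperative=occurs → all inputs occur → occurs.
Local branch fails [OR]: Backup hoist fails=occurs, South remote link offline=not → at least one input occurs → occurs.
Remote branch lost [AND]: South hoist motor malfunctions=not, Forward brake malfunctions=not, Redundant local panel stuck=not → not all inputs occur → does not occur.
Control chain unavailable [AND]: Aft manual crank is inoperative=not, #2 limit switch fails=not, Wire rope degraded=not, Remote branch lost=not → not all inputs occur → does not occur.
Hoist path down [AND]: Upper position sensor malfunctions=occurs, Aft power feeder 2 lost=not, Secondary gearbox 2 degraded=occurs, #1 remote link 2 offline=occurs → not all inputs occur → does not occur.
Dam spillway gate fails to open [OR]: Local branch fails=occurs, Control chain unavailable=not, Hoist path down=not → at least one input occurs → occurs.

Yes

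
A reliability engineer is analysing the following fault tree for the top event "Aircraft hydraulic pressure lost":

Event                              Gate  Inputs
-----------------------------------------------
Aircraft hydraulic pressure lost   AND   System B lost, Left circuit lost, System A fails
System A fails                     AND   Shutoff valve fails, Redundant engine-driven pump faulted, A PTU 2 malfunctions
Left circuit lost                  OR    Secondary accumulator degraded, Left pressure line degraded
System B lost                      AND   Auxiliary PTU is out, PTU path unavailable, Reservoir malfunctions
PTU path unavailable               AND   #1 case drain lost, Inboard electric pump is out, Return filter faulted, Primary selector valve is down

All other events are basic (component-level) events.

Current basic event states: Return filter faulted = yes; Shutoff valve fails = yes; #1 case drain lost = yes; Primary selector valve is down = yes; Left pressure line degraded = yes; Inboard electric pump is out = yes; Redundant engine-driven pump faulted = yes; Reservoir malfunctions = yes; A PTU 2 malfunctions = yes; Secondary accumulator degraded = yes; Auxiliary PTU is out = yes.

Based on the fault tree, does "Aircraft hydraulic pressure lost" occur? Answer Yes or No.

Yes

PTU path unavailable [AND]: #1 case drain lost=occurs, Inboard electric pump is out=occurs, Return filter faulted=occurs, Primary selector valve is down=occurs → all inputs occur → occurs.
System B lost [AND]: Auxiliary PTU is out=occurs, PTU path unavailable=occurs, Reservoir malfunctions=occurs → all inputs occur → occurs.
Left circuit lost [OR]: Secondary accumulator degraded=occurs, Left pressure line degraded=occurs → at least one input occurs → occurs.
System A fails [AND]: Shutoff valve fails=occurs, Redundant engine-driven pump faulted=occurs, A PTU 2 malfunctions=occurs → all inputs occur → occurs.
Aircraft hydraulic pressure lost [AND]: System B lost=occurs, Left circuit lost=occurs, System A fails=occurs → all inputs occur → occurs.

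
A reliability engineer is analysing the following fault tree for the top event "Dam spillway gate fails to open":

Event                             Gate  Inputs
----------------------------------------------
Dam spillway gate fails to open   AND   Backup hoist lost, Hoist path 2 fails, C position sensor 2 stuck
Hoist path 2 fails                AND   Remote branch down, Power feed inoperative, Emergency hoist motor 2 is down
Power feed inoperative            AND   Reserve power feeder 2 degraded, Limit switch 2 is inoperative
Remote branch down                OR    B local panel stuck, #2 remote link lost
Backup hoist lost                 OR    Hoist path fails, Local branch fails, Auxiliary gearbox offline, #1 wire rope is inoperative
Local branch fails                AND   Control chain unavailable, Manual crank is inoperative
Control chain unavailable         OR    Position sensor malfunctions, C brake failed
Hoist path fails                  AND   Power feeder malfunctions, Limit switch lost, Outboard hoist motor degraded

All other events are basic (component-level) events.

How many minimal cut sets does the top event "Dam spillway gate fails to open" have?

10

Hoist path fails [AND]: one cut set from each child combined → 1 × 1 × 1 = 1 cut set(s).
Control chain unavailable [OR]: union of children's cut sets → 2 cut set(s).
Local branch fails [AND]: one cut set from each child combined → 2 × 1 = 2 cut set(s).
Backup hoist lost [OR]: union of children's cut sets → 5 cut set(s).
Remote branch down [OR]: union of children's cut sets → 2 cut set(s).
Power feed inoperative [AND]: one cut set from each child combined → 1 × 1 = 1 cut set(s).
Hoist path 2 fails [AND]: one cut set from each child combined → 2 × 1 × 1 = 2 cut set(s).
Dam spillway gate fails to open [AND]: one cut set from each child combined → 5 × 2 × 1 = 10 cut set(s).
Minimal cut sets: {B local panel stuck, C position sensor 2 stuck, Emergency hoist motor 2 is down, Limit switch 2 is inoperative, Limit switch lost, Outboard hoist motor degraded, Power feeder malfunctions, Reserve power feeder 2 degraded}; {#2 remote link lost, C position sensor 2 stuck, Emergency hoist motor 2 is down, Limit switch 2 is inoperative, Limit switch lost, Outboard hoist motor degraded, Power feeder malfunctions, Reserve power feeder 2 degraded}; {B local panel stuck, C position sensor 2 stuck, Emergency hoist motor 2 is down, Limit switch 2 is inoperative, Manual crank is inoperative, Position sensor malfunctions, Reserve power feeder 2 degraded}; {#2 remote link lost, C position sensor 2 stuck, Emergency hoist motor 2 is down, Limit switch 2 is inoperative, Manual crank is inoperative, Position sensor malfunctions, Reserve power feeder 2 degraded}; {B local panel stuck, C brake failed, C position sensor 2 stuck, Emergency hoist motor 2 is down, Limit switch 2 is inoperative, Manual crank is inoperative, Reserve power feeder 2 degraded}; {#2 remote link lost, C brake failed, C position sensor 2 stuck, Emergency hoist motor 2 is down, Limit switch 2 is inoperative, Manual crank is inoperative, Reserve power feeder 2 degraded}; {Auxiliary gearbox offline, B local panel stuck, C position sensor 2 stuck, Emergency hoist motor 2 is down, Limit switch 2 is inoperative, Reserve power feeder 2 degraded}; {#2 remote link lost, Auxiliary gearbox offline, C position sensor 2 stuck, Emergency hoist motor 2 is down, Limit switch 2 is inoperative, Reserve power feeder 2 degraded}; {#1 wire rope is inoperative, B local panel stuck, C position sensor 2 stuck, Emergency hoist motor 2 is down, Limit switch 2 is inoperative, Reserve power feeder 2 degraded}; {#1 wire rope is inoperative, #2 remote link lost, C position sensor 2 stuck, Emergency hoist motor 2 is down, Limit switch 2 is inoperative, Reserve power feeder 2 degraded}.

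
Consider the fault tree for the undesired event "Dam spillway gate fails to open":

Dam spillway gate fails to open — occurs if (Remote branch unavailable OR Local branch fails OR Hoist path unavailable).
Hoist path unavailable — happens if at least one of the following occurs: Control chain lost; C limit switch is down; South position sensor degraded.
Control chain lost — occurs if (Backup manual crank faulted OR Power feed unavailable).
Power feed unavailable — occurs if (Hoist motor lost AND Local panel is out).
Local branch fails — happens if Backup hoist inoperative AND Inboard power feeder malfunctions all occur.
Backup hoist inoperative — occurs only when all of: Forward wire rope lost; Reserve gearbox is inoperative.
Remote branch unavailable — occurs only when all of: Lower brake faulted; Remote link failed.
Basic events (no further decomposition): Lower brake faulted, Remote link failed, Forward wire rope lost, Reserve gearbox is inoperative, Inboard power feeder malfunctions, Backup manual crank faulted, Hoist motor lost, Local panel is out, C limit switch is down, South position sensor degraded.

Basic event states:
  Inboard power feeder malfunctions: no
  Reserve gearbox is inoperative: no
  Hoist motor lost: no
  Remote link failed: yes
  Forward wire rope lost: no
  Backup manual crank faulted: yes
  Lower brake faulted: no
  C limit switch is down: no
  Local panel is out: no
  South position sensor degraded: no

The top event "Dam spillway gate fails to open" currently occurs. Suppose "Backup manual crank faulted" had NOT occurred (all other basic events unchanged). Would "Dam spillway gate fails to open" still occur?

Counterfactual: set "Backup manual crank faulted" to not occurred.
Remote branch unavailable [AND]: Lower brake faulted=not, Remote link failed=occurs → not all inputs occur → does not occur.
Backup hoist inoperative [AND]: Forward wire rope lost=not, Reserve gearbox is inoperative=not → not all inputs occur → does not occur.
Local branch fails [AND]: Backup hoist inoperative=not, Inboard power feeder malfunctions=not → not all inputs occur → does not occur.
Power feed unavailable [AND]: Hoist motor lost=not, Local panel is out=not → not all inputs occur → does not occur.
Control chain lost [OR]: Backup manual crank faulted=not, Power feed unavailable=not → no input occurs → does not occur.
Hoist path unavailable [OR]: Control chain lost=not, C limit switch is down=not, South position sensor degraded=not → no input occurs → does not occur.
Dam spillway gate fails to open [OR]: Remote branch unavailable=not, Local branch fails=not, Hoist path unavailable=not → no input occurs → does not occur.

No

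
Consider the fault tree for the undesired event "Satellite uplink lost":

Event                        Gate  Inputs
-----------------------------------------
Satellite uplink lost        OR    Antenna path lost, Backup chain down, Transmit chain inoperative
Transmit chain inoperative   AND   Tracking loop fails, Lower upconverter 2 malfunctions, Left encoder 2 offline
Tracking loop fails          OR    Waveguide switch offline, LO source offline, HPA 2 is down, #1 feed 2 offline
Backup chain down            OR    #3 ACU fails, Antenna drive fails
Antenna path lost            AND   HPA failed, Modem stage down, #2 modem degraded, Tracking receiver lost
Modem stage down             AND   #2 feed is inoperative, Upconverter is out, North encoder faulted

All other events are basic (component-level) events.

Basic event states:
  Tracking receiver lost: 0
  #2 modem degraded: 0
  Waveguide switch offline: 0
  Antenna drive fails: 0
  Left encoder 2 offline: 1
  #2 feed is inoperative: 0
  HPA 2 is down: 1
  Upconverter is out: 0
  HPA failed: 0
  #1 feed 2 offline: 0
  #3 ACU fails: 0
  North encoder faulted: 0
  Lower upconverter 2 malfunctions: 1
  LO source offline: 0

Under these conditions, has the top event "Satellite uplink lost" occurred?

Modem stage down [AND]: #2 feed is inoperative=not, Upconverter is out=not, North encoder faulted=not → not all inputs occur → does not occur.
Antenna path lost [AND]: HPA failed=not, Modem stage down=not, #2 modem degraded=not, Tracking receiver lost=not → not all inputs occur → does not occur.
Backup chain down [OR]: #3 ACU fails=not, Antenna drive fails=not → no input occurs → does not occur.
Tracking loop fails [OR]: Waveguide switch offline=not, LO source offline=not, HPA 2 is down=occurs, #1 feed 2 offline=not → at least one input occurs → occurs.
Transmit chain inoperative [AND]: Tracking loop fails=occurs, Lower upconverter 2 malfunctions=occurs, Left encoder 2 offline=occurs → all inputs occur → occurs.
Satellite uplink lost [OR]: Antenna path lost=not, Backup chain down=not, Transmit chain inoperative=occurs → at least one input occurs → occurs.

Yes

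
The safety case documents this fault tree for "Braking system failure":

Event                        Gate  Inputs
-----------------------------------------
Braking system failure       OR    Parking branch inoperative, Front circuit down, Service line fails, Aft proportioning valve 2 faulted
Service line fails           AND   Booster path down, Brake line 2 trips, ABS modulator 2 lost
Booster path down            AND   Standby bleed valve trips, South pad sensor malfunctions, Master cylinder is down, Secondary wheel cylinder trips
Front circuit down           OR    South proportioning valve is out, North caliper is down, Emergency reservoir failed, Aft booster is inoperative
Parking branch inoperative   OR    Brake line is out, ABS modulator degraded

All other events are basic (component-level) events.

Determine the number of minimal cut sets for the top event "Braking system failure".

8

Parking branch inoperative [OR]: union of children's cut sets → 2 cut set(s).
Front circuit down [OR]: union of children's cut sets → 4 cut set(s).
Booster path down [AND]: one cut set from each child combined → 1 × 1 × 1 × 1 = 1 cut set(s).
Service line fails [AND]: one cut set from each child combined → 1 × 1 × 1 = 1 cut set(s).
Braking system failure [OR]: union of children's cut sets → 8 cut set(s).
Minimal cut sets: {Brake line is out}; {ABS modulator degraded}; {South proportioning valve is out}; {North caliper is down}; {Emergency reservoir failed}; {Aft booster is inoperative}; {ABS modulator 2 lost, Brake line 2 trips, Master cylinder is down, Secondary wheel cylinder trips, South pad sensor malfunctions, Standby bleed valve trips}; {Aft proportioning valve 2 faulted}.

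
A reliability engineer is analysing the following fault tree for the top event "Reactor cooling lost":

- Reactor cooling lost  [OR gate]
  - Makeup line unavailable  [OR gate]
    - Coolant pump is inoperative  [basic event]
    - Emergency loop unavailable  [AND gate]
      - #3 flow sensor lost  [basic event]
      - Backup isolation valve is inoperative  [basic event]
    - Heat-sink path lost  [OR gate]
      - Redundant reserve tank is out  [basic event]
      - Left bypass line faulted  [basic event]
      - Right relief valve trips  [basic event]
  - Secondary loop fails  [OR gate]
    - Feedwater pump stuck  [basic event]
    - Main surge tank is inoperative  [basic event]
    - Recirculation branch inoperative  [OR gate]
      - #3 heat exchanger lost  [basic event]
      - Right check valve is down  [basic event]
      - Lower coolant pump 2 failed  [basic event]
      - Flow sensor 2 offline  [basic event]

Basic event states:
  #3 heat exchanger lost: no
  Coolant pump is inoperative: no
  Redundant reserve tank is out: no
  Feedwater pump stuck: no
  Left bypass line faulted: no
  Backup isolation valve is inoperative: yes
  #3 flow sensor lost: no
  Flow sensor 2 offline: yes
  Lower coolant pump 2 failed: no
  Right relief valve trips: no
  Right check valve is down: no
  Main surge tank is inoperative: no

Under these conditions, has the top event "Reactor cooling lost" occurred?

Emergency loop unavailable [AND]: #3 flow sensor lost=not, Backup isolation valve is inoperative=occurs → not all inputs occur → does not occur.
Heat-sink path lost [OR]: Redundant reserve tank is out=not, Left bypass line faulted=not, Right relief valve trips=not → no input occurs → does not occur.
Makeup line unavailable [OR]: Coolant pump is inoperative=not, Emergency loop unavailable=not, Heat-sink path lost=not → no input occurs → does not occur.
Recirculation branch inoperative [OR]: #3 heat exchanger lost=not, Right check valve is down=not, Lower coolant pump 2 failed=not, Flow sensor 2 offline=occurs → at least one input occurs → occurs.
Secondary loop fails [OR]: Feedwater pump stuck=not, Main surge tank is inoperative=not, Recirculation branch inoperative=occurs → at least one input occurs → occurs.
Reactor cooling lost [OR]: Makeup line unavailable=not, Secondary loop fails=occurs → at least one input occurs → occurs.

Yes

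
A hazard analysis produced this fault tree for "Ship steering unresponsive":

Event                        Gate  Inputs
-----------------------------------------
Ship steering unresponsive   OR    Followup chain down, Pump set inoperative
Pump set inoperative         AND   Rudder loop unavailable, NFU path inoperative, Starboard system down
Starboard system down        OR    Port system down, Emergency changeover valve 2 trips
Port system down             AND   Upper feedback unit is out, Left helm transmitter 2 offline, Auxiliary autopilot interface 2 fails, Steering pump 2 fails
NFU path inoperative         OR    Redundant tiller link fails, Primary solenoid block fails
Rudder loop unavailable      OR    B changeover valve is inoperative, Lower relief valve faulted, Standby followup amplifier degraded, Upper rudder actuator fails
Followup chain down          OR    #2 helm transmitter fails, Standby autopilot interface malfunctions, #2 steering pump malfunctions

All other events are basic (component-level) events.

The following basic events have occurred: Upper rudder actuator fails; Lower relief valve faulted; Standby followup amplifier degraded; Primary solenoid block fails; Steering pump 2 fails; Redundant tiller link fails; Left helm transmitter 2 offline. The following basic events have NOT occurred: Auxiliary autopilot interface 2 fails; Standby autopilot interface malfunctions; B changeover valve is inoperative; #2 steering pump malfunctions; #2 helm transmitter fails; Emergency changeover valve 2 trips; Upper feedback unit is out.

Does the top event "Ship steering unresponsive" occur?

Followup chain down [OR]: #2 helm transmitter fails=not, Standby autopilot interface malfunctions=not, #2 steering pump malfunctions=not → no input occurs → does not occur.
Rudder loop unavailable [OR]: B changeover valve is inoperative=not, Lower relief valve faulted=occurs, Standby followup amplifier degraded=occurs, Upper rudder actuator fails=occurs → at least one input occurs → occurs.
NFU path inoperative [OR]: Redundant tiller link fails=occurs, Primary solenoid block fails=occurs → at least one input occurs → occurs.
Port system down [AND]: Upper feedback unit is out=not, Left helm transmitter 2 offline=occurs, Auxiliary autopilot interface 2 fails=not, Steering pump 2 fails=occurs → not all inputs occur → does not occur.
Starboard system down [OR]: Port system down=not, Emergency changeover valve 2 trips=not → no input occurs → does not occur.
Pump set inoperative [AND]: Rudder loop unavailable=occurs, NFU path inoperative=occurs, Starboard system down=not → not all inputs occur → does not occur.
Ship steering unresponsive [OR]: Followup chain down=not, Pump set inoperative=not → no input occurs → does not occur.

No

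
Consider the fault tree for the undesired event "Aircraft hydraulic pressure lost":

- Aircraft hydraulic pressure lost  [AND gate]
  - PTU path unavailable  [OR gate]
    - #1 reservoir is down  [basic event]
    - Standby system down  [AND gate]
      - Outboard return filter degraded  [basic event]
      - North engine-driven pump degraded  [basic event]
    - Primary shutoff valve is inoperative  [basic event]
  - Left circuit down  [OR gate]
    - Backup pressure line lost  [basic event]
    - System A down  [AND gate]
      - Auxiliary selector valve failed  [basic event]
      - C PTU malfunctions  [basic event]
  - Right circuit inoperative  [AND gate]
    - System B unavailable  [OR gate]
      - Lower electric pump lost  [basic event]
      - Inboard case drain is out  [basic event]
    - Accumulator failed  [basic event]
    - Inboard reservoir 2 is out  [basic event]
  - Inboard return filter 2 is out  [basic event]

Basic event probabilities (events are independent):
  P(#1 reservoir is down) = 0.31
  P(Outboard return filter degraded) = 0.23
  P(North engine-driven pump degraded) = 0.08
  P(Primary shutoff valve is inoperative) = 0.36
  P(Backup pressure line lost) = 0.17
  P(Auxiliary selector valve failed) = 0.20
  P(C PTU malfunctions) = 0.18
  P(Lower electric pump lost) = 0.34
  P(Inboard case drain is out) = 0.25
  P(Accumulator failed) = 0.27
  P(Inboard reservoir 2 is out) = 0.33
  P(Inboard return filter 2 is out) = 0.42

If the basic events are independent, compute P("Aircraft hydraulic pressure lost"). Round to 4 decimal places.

P(Standby system down) [AND] = 0.23 × 0.08 = 0.018400
P(PTU path unavailable) [OR] = 1 − (1−0.31) × (1−0.018400) × (1−0.36) = 0.566525
P(System A down) [AND] = 0.20 × 0.18 = 0.036000
P(Left circuit down) [OR] = 1 − (1−0.17) × (1−0.036000) = 0.199880
P(System B unavailable) [OR] = 1 − (1−0.34) × (1−0.25) = 0.505000
P(Right circuit inoperative) [AND] = 0.505000 × 0.27 × 0.33 = 0.044996
P(Aircraft hydraulic pressure lost) [AND] = 0.566525 × 0.199880 × 0.044996 × 0.42 = 0.002140
Rounded to 4 decimal places: P(Aircraft hydraulic pressure lost) ≈ 0.0021.

0.0021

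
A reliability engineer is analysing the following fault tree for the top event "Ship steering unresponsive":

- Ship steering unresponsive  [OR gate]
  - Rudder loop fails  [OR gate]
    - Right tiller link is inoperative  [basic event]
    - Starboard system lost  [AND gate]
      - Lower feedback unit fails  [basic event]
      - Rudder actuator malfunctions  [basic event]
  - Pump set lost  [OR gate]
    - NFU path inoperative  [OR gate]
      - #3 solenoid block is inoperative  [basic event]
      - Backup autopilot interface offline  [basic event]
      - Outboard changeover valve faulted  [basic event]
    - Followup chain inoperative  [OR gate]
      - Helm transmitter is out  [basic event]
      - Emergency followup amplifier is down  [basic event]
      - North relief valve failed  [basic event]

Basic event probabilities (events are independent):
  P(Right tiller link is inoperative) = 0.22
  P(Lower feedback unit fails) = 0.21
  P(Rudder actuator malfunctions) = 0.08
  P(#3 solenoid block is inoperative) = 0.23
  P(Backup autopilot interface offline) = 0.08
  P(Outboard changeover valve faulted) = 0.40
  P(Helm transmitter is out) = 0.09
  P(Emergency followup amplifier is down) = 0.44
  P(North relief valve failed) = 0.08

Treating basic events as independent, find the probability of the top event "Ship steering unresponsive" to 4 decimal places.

P(Starboard system lost) [AND] = 0.21 × 0.08 = 0.016800
P(Rudder loop fails) [OR] = 1 − (1−0.22) × (1−0.016800) = 0.233104
P(NFU path inoperative) [OR] = 1 − (1−0.23) × (1−0.08) × (1−0.40) = 0.574960
P(Followup chain inoperative) [OR] = 1 − (1−0.09) × (1−0.44) × (1−0.08) = 0.531168
P(Pump set lost) [OR] = 1 − (1−0.574960) × (1−0.531168) = 0.800728
P(Ship steering unresponsive) [OR] = 1 − (1−0.233104) × (1−0.800728) = 0.847179
Rounded to 4 decimal places: P(Ship steering unresponsive) ≈ 0.8472.

0.8472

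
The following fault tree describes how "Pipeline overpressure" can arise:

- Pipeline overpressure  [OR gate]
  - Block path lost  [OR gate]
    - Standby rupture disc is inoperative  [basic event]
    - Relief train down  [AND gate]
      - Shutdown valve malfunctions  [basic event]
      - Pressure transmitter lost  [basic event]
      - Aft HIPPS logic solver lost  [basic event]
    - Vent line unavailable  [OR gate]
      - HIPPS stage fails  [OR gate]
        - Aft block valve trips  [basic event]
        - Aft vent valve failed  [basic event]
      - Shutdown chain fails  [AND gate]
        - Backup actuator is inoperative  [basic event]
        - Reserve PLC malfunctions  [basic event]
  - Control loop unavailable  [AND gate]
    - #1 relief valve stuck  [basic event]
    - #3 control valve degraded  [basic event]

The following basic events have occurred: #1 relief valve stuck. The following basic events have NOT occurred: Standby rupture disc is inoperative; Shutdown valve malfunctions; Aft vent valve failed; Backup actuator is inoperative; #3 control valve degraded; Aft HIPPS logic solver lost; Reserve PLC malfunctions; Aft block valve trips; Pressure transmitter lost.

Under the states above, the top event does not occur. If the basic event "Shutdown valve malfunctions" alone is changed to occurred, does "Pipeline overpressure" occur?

Counterfactual: set "Shutdown valve malfunctions" to occurred.
Relief train down [AND]: Shutdown valve malfunctions=occurs, Pressure transmitter lost=not, Aft HIPPS logic solver lost=not → not all inputs occur → does not occur.
HIPPS stage fails [OR]: Aft block valve trips=not, Aft vent valve failed=not → no input occurs → does not occur.
Shutdown chain fails [AND]: Backup actuator is inoperative=not, Reserve PLC malfunctions=not → not all inputs occur → does not occur.
Vent line unavailable [OR]: HIPPS stage fails=not, Shutdown chain fails=not → no input occurs → does not occur.
Block path lost [OR]: Standby rupture disc is inoperative=not, Relief train down=not, Vent line unavailable=not → no input occurs → does not occur.
Control loop unavailable [AND]: #1 relief valve stuck=occurs, #3 control valve degraded=not → not all inputs occur → does not occur.
Pipeline overpressure [OR]: Block path lost=not, Control loop unavailable=not → no input occurs → does not occur.

No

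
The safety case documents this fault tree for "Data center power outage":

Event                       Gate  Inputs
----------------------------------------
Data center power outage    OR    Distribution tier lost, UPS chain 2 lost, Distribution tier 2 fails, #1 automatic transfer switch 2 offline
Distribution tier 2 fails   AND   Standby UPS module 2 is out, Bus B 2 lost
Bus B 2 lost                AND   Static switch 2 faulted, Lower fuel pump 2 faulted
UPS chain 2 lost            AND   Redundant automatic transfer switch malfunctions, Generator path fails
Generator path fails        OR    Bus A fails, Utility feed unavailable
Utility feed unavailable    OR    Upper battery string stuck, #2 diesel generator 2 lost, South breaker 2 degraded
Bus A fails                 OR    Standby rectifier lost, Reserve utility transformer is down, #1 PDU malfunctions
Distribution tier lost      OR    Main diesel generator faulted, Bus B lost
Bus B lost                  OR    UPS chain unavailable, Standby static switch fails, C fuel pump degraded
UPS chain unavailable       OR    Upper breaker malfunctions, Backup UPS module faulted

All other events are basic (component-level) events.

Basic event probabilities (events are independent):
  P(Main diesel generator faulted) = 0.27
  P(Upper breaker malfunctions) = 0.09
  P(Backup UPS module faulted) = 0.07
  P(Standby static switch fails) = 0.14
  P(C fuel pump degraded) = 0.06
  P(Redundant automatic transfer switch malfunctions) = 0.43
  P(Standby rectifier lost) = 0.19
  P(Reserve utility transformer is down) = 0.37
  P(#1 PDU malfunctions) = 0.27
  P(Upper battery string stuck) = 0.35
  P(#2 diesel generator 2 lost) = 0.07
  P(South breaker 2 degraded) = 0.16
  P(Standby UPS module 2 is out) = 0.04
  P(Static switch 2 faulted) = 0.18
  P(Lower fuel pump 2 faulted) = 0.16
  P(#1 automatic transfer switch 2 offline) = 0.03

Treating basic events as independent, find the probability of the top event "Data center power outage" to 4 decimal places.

P(UPS chain unavailable) [OR] = 1 − (1−0.09) × (1−0.07) = 0.153700
P(Bus B lost) [OR] = 1 − (1−0.153700) × (1−0.14) × (1−0.06) = 0.315851
P(Distribution tier lost) [OR] = 1 − (1−0.27) × (1−0.315851) = 0.500571
P(Bus A fails) [OR] = 1 − (1−0.19) × (1−0.37) × (1−0.27) = 0.627481
P(Utility feed unavailable) [OR] = 1 − (1−0.35) × (1−0.07) × (1−0.16) = 0.492220
P(Generator path fails) [OR] = 1 − (1−0.627481) × (1−0.492220) = 0.810842
P(UPS chain 2 lost) [AND] = 0.43 × 0.810842 = 0.348662
P(Bus B 2 lost) [AND] = 0.18 × 0.16 = 0.028800
P(Distribution tier 2 fails) [AND] = 0.04 × 0.028800 = 0.001152
P(Data center power outage) [OR] = 1 − (1−0.500571) × (1−0.348662) × (1−0.001152) × (1−0.03) = 0.684825
Rounded to 4 decimal places: P(Data center power outage) ≈ 0.6848.

0.6848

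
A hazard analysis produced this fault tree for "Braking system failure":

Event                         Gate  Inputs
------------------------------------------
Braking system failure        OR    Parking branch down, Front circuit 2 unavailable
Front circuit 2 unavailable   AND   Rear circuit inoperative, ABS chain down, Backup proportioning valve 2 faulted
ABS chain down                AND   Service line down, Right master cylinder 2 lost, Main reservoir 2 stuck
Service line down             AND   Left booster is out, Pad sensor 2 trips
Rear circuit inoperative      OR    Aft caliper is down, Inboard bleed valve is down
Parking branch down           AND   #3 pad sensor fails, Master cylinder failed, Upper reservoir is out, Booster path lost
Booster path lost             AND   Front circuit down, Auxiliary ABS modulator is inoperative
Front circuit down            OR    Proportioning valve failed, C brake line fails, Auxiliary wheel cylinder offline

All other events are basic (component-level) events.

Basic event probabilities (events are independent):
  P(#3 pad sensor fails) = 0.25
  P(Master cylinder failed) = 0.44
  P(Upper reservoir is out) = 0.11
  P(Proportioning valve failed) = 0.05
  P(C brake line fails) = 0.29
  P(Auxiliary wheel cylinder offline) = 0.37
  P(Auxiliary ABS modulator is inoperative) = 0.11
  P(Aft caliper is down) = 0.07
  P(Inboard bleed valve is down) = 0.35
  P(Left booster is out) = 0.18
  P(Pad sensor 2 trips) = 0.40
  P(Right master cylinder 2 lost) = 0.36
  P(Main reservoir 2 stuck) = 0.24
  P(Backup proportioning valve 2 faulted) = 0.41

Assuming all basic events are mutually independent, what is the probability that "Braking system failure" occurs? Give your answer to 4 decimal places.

0.0018

P(Front circuit down) [OR] = 1 − (1−0.05) × (1−0.29) × (1−0.37) = 0.575065
P(Booster path lost) [AND] = 0.575065 × 0.11 = 0.063257
P(Parking branch down) [AND] = 0.25 × 0.44 × 0.11 × 0.063257 = 0.000765
P(Rear circuit inoperative) [OR] = 1 − (1−0.07) × (1−0.35) = 0.395500
P(Service line down) [AND] = 0.18 × 0.40 = 0.072000
P(ABS chain down) [AND] = 0.072000 × 0.36 × 0.24 = 0.006221
P(Front circuit 2 unavailable) [AND] = 0.395500 × 0.006221 × 0.41 = 0.001009
P(Braking system failure) [OR] = 1 − (1−0.000765) × (1−0.001009) = 0.001773
Rounded to 4 decimal places: P(Braking system failure) ≈ 0.0018.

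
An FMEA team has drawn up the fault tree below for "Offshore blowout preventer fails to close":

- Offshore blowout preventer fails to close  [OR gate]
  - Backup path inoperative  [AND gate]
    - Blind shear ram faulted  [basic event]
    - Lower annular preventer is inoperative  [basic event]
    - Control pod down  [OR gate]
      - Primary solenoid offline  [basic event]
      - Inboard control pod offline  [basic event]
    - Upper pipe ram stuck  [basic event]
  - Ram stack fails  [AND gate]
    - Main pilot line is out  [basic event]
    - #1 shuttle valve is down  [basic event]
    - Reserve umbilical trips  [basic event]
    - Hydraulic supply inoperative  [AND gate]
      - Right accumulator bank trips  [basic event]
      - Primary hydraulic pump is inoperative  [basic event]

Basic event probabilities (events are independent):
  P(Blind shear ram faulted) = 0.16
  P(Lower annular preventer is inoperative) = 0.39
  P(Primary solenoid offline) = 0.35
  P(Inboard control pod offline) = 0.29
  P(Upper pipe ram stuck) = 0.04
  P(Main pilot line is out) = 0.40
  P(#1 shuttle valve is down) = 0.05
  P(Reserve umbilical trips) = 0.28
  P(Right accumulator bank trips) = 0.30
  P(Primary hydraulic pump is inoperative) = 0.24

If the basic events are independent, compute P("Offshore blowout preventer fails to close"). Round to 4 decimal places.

P(Control pod down) [OR] = 1 − (1−0.35) × (1−0.29) = 0.538500
P(Backup path inoperative) [AND] = 0.16 × 0.39 × 0.538500 × 0.04 = 0.001344
P(Hydraulic supply inoperative) [AND] = 0.30 × 0.24 = 0.072000
P(Ram stack fails) [AND] = 0.40 × 0.05 × 0.28 × 0.072000 = 0.000403
P(Offshore blowout preventer fails to close) [OR] = 1 − (1−0.001344) × (1−0.000403) = 0.001746
Rounded to 4 decimal places: P(Offshore blowout preventer fails to close) ≈ 0.0017.

0.0017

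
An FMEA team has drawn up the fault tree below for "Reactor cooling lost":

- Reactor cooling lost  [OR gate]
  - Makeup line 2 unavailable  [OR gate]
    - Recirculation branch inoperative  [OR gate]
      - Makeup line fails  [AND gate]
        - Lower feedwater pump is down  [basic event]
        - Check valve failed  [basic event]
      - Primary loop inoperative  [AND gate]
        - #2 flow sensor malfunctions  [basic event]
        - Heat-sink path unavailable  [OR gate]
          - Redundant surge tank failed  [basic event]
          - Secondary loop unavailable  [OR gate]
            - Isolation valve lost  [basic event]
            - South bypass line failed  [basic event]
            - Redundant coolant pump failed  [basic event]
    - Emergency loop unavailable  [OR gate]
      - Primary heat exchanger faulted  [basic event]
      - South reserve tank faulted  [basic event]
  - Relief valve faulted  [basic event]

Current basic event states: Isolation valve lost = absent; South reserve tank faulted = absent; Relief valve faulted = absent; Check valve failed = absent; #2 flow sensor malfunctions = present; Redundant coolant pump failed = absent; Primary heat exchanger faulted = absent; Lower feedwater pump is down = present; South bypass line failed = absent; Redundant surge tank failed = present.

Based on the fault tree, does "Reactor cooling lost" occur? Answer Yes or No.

Yes

Makeup line fails [AND]: Lower feedwater pump is down=occurs, Check valve failed=not → not all inputs occur → does not occur.
Secondary loop unavailable [OR]: Isolation valve lost=not, South bypass line failed=not, Redundant coolant pump failed=not → no input occurs → does not occur.
Heat-sink path unavailable [OR]: Redundant surge tank failed=occurs, Secondary loop unavailable=not → at least one input occurs → occurs.
Primary loop inoperative [AND]: #2 flow sensor malfunctions=occurs, Heat-sink path unavailable=occurs → all inputs occur → occurs.
Recirculation branch inoperative [OR]: Makeup line fails=not, Primary loop inoperative=occurs → at least one input occurs → occurs.
Emergency loop unavailable [OR]: Primary heat exchanger faulted=not, South reserve tank faulted=not → no input occurs → does not occur.
Makeup line 2 unavailable [OR]: Recirculation branch inoperative=occurs, Emergency loop unavailable=not → at least one input occurs → occurs.
Reactor cooling lost [OR]: Makeup line 2 unavailable=occurs, Relief valve faulted=not → at least one input occurs → occurs.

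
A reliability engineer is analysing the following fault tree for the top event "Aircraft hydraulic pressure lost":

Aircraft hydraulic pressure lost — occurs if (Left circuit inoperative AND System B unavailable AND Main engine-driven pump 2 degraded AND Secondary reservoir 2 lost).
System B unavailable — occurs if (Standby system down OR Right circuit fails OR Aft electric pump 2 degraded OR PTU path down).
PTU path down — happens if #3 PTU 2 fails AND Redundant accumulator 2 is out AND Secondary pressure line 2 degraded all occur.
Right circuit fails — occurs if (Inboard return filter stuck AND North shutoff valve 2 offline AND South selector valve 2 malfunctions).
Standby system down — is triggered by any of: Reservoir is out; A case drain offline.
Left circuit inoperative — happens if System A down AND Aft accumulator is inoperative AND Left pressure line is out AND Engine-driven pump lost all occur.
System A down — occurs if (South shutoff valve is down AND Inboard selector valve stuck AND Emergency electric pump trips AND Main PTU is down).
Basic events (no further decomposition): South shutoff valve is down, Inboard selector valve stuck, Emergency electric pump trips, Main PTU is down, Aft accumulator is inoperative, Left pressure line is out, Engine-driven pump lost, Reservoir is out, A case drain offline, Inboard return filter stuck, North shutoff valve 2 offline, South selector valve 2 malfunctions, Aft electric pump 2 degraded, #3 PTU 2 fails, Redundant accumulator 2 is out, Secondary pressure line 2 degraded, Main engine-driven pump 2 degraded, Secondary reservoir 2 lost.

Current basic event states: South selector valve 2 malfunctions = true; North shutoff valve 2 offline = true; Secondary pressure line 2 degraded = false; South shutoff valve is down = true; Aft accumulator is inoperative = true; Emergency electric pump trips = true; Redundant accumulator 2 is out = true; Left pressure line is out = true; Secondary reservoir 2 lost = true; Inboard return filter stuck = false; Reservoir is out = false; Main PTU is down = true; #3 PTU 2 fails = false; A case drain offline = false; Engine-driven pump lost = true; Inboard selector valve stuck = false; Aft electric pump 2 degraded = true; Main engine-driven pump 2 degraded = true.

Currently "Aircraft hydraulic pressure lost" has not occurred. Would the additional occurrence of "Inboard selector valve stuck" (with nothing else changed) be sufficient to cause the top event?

Yes

Counterfactual: set "Inboard selector valve stuck" to occurred.
System A down [AND]: South shutoff valve is down=occurs, Inboard selector valve stuck=occurs, Emergency electric pump trips=occurs, Main PTU is down=occurs → all inputs occur → occurs.
Left circuit inoperative [AND]: System A down=occurs, Aft accumulator is inoperative=occurs, Left pressure line is out=occurs, Engine-driven pump lost=occurs → all inputs occur → occurs.
Standby system down [OR]: Reservoir is out=not, A case drain offline=not → no input occurs → does not occur.
Right circuit fails [AND]: Inboard return filter stuck=not, North shutoff valve 2 offline=occurs, South selector valve 2 malfunctions=occurs → not all inputs occur → does not occur.
PTU path down [AND]: #3 PTU 2 fails=not, Redundant accumulator 2 is out=occurs, Secondary pressure line 2 degraded=not → not all inputs occur → does not occur.
System B unavailable [OR]: Standby system down=not, Right circuit fails=not, Aft electric pump 2 degraded=occurs, PTU path down=not → at least one input occurs → occurs.
Aircraft hydraulic pressure lost [AND]: Left circuit inoperative=occurs, System B unavailable=occurs, Main engine-driven pump 2 degraded=occurs, Secondary reservoir 2 lost=occurs → all inputs occur → occurs.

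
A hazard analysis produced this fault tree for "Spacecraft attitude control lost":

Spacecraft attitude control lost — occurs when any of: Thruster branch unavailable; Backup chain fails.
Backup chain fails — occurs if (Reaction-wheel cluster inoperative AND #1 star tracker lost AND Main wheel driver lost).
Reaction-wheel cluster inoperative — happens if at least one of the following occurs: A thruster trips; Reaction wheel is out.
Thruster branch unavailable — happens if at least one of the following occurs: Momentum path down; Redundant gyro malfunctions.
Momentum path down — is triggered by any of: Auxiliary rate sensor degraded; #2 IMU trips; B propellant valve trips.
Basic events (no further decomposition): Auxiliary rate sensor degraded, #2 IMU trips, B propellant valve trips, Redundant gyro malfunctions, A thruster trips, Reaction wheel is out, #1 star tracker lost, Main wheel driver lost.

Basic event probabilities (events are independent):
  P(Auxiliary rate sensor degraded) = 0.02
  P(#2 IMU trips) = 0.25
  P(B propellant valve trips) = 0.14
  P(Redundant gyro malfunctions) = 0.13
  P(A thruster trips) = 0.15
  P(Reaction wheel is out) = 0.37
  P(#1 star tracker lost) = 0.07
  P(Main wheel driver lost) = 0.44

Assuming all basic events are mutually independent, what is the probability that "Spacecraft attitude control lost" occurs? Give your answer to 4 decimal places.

0.4579

P(Momentum path down) [OR] = 1 − (1−0.02) × (1−0.25) × (1−0.14) = 0.367900
P(Thruster branch unavailable) [OR] = 1 − (1−0.367900) × (1−0.13) = 0.450073
P(Reaction-wheel cluster inoperative) [OR] = 1 − (1−0.15) × (1−0.37) = 0.464500
P(Backup chain fails) [AND] = 0.464500 × 0.07 × 0.44 = 0.014307
P(Spacecraft attitude control lost) [OR] = 1 − (1−0.450073) × (1−0.014307) = 0.457941
Rounded to 4 decimal places: P(Spacecraft attitude control lost) ≈ 0.4579.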